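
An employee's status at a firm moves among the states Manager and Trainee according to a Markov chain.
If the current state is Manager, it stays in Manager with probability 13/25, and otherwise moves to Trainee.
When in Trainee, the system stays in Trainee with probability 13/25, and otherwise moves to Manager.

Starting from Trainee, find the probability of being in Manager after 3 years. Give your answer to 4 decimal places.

0.5000

Propagate the distribution vector 3 years from Trainee.
After 0 years: (0.0000, 1.0000)
After 1 year: (0.4800, 0.5200)
After 2 years: (0.4992, 0.5008)
After 3 years: (0.5000, 0.5000)
P(in Manager after 3 years) = 0.5000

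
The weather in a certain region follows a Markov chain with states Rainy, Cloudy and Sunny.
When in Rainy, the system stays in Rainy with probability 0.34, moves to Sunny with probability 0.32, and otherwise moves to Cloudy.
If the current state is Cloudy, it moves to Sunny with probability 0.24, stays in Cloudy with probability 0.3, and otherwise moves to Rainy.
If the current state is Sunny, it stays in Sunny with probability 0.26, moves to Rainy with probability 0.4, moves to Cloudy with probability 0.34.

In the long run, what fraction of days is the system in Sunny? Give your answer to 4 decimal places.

Let the stationary distribution be π with π = πP and π_1 + π_2 + π_3 = 1.
π_1 = 0.34·π_1 + 0.46·π_2 + 0.4·π_3
π_2 = 0.34·π_1 + 0.3·π_2 + 0.34·π_3
Solving with the normalization constraint gives π = (0.3959, 0.3269, 0.2772).
So the stationary probability of Sunny is 0.2772.

0.2772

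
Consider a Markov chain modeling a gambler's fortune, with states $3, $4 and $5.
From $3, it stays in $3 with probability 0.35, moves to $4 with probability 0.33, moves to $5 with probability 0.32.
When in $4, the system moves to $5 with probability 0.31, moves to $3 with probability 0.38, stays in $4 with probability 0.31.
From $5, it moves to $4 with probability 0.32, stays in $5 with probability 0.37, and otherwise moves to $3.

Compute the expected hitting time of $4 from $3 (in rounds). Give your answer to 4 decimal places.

3.0616

Let t(s) be the expected number of rounds to first reach $4 from state s, with t($4) = 0. Conditioning on the first round:
t($3) = 1 + 0.35·t($3) + 0.32·t($5)
t($5) = 1 + 0.31·t($3) + 0.37·t($5)
Solving: t($3) = 3.0616, t($5) = 3.0938.
Expected rounds from $3 to $4: 3.0616.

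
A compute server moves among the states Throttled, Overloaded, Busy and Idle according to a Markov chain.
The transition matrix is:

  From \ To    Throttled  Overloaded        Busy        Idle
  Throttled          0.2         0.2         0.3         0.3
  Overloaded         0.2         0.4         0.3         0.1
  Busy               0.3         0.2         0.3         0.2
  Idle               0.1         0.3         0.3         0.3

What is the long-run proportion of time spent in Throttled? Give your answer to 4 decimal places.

Let the stationary distribution be π with π = πP and π_1 + π_2 + π_3 + π_4 = 1.
π_1 = 0.2·π_1 + 0.2·π_2 + 0.3·π_3 + 0.1·π_4
π_2 = 0.2·π_1 + 0.4·π_2 + 0.2·π_3 + 0.3·π_4
π_3 = 0.3·π_1 + 0.3·π_2 + 0.3·π_3 + 0.3·π_4
Solving with the normalization constraint gives π = (0.2085, 0.2768, 0.3000, 0.2146).
So the stationary probability of Throttled is 0.2085.

0.2085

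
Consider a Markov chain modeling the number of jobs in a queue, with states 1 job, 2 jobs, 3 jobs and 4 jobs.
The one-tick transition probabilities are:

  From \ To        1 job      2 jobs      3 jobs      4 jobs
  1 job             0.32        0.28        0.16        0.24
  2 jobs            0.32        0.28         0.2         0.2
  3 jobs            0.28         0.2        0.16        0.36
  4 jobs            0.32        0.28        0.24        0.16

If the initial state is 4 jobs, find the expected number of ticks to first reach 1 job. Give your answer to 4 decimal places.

Let t(s) be the expected number of ticks to first reach 1 job from state s, with t(1 job) = 0. Conditioning on the first tick:
t(2 jobs) = 1 + 0.28·t(2 jobs) + 0.2·t(3 jobs) + 0.2·t(4 jobs)
t(3 jobs) = 1 + 0.2·t(2 jobs) + 0.16·t(3 jobs) + 0.36·t(4 jobs)
t(4 jobs) = 1 + 0.28·t(2 jobs) + 0.24·t(3 jobs) + 0.16·t(4 jobs)
Solving: t(2 jobs) = 3.2055, t(3 jobs) = 3.3295, t(4 jobs) = 3.2103.
Expected ticks from 4 jobs to 1 job: 3.2103.

3.2103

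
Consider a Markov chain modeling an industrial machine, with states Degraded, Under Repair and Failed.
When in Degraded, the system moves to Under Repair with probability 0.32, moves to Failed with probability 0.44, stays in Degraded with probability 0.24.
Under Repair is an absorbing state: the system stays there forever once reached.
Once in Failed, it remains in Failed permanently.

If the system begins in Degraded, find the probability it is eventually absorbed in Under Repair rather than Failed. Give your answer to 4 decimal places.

Let h(s) be the probability of absorption at Under Repair starting from transient state s. Then h(Under Repair) = 1 and h(Failed) = 0. By first-step analysis:
h(Degraded) = 0.24·h(Degraded) + 0.32·1 + 0.44·0
Solving: h(Degraded) = 0.4211.
Starting from Degraded, the probability is 0.4211.

0.4211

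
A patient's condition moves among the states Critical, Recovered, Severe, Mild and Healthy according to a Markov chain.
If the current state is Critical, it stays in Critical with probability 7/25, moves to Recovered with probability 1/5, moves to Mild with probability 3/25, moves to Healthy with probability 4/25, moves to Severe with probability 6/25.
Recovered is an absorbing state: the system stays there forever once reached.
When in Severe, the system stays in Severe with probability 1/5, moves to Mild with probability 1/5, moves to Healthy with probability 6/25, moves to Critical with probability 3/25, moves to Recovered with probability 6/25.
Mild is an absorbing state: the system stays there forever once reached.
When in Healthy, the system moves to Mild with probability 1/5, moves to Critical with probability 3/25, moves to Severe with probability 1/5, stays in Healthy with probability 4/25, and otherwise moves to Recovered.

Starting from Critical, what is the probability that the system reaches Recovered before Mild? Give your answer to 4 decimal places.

Let h(s) be the probability of absorption at Recovered starting from transient state s. Then h(Recovered) = 1 and h(Mild) = 0. By first-step analysis:
h(Critical) = 0.28·h(Critical) + 0.2·1 + 0.24·h(Severe) + 0.12·0 + 0.16·h(Healthy)
h(Severe) = 0.12·h(Critical) + 0.24·1 + 0.2·h(Severe) + 0.2·0 + 0.24·h(Healthy)
h(Healthy) = 0.12·h(Critical) + 0.32·1 + 0.2·h(Severe) + 0.2·0 + 0.16·h(Healthy)
Solving: h(Critical) = 0.6022, h(Severe) = 0.5712, h(Healthy) = 0.6030.
Starting from Critical, the probability is 0.6022.

0.6022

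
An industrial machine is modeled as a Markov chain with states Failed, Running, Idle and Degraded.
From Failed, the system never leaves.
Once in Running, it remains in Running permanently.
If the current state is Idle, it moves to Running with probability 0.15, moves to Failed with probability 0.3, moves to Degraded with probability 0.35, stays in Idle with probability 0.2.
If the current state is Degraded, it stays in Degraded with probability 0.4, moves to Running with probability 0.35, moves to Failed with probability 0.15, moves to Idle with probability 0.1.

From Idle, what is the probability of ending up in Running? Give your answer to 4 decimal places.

Let h(s) be the probability of absorption at Running starting from transient state s. Then h(Running) = 1 and h(Failed) = 0. By first-step analysis:
h(Idle) = 0.3·0 + 0.15·1 + 0.2·h(Idle) + 0.35·h(Degraded)
h(Degraded) = 0.15·0 + 0.35·1 + 0.1·h(Idle) + 0.4·h(Degraded)
Solving: h(Idle) = 0.4775, h(Degraded) = 0.6629.
Starting from Idle, the probability is 0.4775.

0.4775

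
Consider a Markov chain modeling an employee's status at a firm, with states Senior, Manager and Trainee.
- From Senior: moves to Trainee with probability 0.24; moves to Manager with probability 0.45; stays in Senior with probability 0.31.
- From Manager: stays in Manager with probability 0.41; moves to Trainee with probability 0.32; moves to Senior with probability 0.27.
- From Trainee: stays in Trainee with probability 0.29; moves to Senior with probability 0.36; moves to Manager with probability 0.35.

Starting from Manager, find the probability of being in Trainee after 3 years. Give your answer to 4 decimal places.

Propagate the distribution vector 3 years from Manager.
After 0 years: (0.0000, 1.0000, 0.0000)
After 1 year: (0.2700, 0.4100, 0.3200)
After 2 years: (0.3096, 0.4016, 0.2888)
After 3 years: (0.3084, 0.4051, 0.2866)
P(in Trainee after 3 years) = 0.2866

0.2866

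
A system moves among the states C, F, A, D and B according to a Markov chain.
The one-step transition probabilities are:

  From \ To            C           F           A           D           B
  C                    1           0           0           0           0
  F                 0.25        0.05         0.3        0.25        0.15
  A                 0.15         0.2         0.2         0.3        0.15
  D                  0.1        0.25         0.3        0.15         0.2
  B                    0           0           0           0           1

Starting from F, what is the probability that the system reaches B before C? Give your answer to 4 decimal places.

Let h(s) be the probability of absorption at B starting from transient state s. Then h(B) = 1 and h(C) = 0. By first-step analysis:
h(F) = 0.25·0 + 0.05·h(F) + 0.3·h(A) + 0.25·h(D) + 0.15·1
h(A) = 0.15·0 + 0.2·h(F) + 0.2·h(A) + 0.3·h(D) + 0.15·1
h(D) = 0.1·0 + 0.25·h(F) + 0.3·h(A) + 0.15·h(D) + 0.2·1
Solving: h(F) = 0.4645, h(A) = 0.5107, h(D) = 0.5521.
Starting from F, the probability is 0.4645.

0.4645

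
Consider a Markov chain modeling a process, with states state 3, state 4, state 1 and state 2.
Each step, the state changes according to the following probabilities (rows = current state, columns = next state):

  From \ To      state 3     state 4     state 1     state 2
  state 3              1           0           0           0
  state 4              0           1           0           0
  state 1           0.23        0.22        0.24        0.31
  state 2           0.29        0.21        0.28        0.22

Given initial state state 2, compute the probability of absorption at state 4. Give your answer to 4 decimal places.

Let h(s) be the probability of absorption at state 4 starting from transient state s. Then h(state 4) = 1 and h(state 3) = 0. By first-step analysis:
h(state 1) = 0.23·0 + 0.22·1 + 0.24·h(state 1) + 0.31·h(state 2)
h(state 2) = 0.29·0 + 0.21·1 + 0.28·h(state 1) + 0.22·h(state 2)
Solving: h(state 1) = 0.4678, h(state 2) = 0.4372.
Starting from state 2, the probability is 0.4372.

0.4372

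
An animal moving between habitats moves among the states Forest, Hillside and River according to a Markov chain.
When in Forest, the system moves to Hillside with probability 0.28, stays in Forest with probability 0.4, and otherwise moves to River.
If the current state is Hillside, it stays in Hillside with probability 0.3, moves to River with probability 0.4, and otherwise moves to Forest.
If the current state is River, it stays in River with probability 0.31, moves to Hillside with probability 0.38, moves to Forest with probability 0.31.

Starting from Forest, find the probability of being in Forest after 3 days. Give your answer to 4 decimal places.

0.3377

Propagate the distribution vector 3 days from Forest.
After 0 days: (1.0000, 0.0000, 0.0000)
After 1 day: (0.4000, 0.2800, 0.3200)
After 2 days: (0.3432, 0.3176, 0.3392)
After 3 days: (0.3377, 0.3203, 0.3420)
P(in Forest after 3 days) = 0.3377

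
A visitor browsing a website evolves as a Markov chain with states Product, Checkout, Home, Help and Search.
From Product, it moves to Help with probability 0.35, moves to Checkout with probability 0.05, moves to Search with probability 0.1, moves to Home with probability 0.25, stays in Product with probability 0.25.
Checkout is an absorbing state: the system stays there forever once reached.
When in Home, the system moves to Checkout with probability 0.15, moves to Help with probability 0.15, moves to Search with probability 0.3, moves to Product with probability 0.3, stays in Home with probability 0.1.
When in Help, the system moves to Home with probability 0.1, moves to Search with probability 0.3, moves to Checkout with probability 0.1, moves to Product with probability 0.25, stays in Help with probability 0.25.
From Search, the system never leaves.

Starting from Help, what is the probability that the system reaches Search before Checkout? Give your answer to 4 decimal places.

0.7255

Let h(s) be the probability of absorption at Search starting from transient state s. Then h(Search) = 1 and h(Checkout) = 0. By first-step analysis:
h(Product) = 0.25·h(Product) + 0.05·0 + 0.25·h(Home) + 0.35·h(Help) + 0.1·1
h(Home) = 0.3·h(Product) + 0.15·0 + 0.1·h(Home) + 0.15·h(Help) + 0.3·1
h(Help) = 0.25·h(Product) + 0.1·0 + 0.1·h(Home) + 0.25·h(Help) + 0.3·1
Solving: h(Product) = 0.7012, h(Home) = 0.6880, h(Help) = 0.7255.
Starting from Help, the probability is 0.7255.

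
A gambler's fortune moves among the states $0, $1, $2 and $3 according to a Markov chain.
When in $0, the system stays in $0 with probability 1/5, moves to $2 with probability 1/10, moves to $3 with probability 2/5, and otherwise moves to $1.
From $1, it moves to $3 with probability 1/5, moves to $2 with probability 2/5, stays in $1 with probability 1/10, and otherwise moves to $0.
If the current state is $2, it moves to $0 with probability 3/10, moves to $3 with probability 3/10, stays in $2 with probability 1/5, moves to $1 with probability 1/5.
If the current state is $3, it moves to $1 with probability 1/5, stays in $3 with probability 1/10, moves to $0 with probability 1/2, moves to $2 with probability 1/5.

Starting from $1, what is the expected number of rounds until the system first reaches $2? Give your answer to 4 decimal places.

Let t(s) be the expected number of rounds to first reach $2 from state s, with t($2) = 0. Conditioning on the first round:
t($0) = 1 + 0.2·t($0) + 0.3·t($1) + 0.4·t($3)
t($1) = 1 + 0.3·t($0) + 0.1·t($1) + 0.2·t($3)
t($3) = 1 + 0.5·t($0) + 0.2·t($1) + 0.1·t($3)
Solving: t($0) = 5.1163, t($1) = 3.8870, t($3) = 4.8173.
Expected rounds from $1 to $2: 3.8870.

3.8870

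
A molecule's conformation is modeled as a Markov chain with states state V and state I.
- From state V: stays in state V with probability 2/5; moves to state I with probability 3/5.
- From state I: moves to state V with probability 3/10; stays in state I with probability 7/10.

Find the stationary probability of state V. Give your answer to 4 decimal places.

0.3333

Let the stationary distribution be π with π = πP and π_1 + π_2 = 1.
π_1 = 0.4·π_1 + 0.3·π_2
Solving with the normalization constraint gives π = (0.3333, 0.6667).
So the stationary probability of state V is 0.3333.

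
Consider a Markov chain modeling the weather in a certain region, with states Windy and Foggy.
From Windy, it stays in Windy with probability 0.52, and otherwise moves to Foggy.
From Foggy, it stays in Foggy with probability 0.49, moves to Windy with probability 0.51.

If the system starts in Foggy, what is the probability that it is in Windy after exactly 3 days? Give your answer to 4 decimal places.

Propagate the distribution vector 3 days from Foggy.
After 0 days: (0.0000, 1.0000)
After 1 day: (0.5100, 0.4900)
After 2 days: (0.5151, 0.4849)
After 3 days: (0.5152, 0.4848)
P(in Windy after 3 days) = 0.5152

0.5152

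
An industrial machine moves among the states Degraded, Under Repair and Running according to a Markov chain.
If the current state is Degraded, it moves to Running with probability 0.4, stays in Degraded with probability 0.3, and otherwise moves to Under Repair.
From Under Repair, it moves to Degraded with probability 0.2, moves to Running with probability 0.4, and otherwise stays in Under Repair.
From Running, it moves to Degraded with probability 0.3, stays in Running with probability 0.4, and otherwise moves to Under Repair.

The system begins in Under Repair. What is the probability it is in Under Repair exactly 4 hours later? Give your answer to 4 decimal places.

Propagate the distribution vector 4 hours from Under Repair.
After 0 hours: (0.0000, 1.0000, 0.0000)
After 1 hour: (0.2000, 0.4000, 0.4000)
After 2 hours: (0.2600, 0.3400, 0.4000)
After 3 hours: (0.2660, 0.3340, 0.4000)
After 4 hours: (0.2666, 0.3334, 0.4000)
P(in Under Repair after 4 hours) = 0.3334

0.3334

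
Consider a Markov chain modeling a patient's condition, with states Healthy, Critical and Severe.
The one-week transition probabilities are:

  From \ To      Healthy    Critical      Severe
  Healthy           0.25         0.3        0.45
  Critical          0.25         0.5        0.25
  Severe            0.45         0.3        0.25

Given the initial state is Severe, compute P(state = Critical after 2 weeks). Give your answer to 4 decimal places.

0.3600

Sum over the intermediate state after 1 week:
P = P(Severe→Healthy)·P(Healthy→Critical) + P(Severe→Critical)·P(Critical→Critical) + P(Severe→Severe)·P(Severe→Critical)
  = 0.45×0.3 + 0.3×0.5 + 0.25×0.3
  = 0.1350 + 0.1500 + 0.0750 = 0.3600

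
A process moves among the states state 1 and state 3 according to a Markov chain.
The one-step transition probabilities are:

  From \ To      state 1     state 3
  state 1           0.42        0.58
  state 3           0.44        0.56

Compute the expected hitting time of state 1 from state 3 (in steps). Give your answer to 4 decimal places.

2.2727

Let t(s) be the expected number of steps to first reach state 1 from state s, with t(state 1) = 0. Conditioning on the first step:
t(state 3) = 1 + 0.56·t(state 3)
Solving: t(state 3) = 2.2727.
Expected steps from state 3 to state 1: 2.2727.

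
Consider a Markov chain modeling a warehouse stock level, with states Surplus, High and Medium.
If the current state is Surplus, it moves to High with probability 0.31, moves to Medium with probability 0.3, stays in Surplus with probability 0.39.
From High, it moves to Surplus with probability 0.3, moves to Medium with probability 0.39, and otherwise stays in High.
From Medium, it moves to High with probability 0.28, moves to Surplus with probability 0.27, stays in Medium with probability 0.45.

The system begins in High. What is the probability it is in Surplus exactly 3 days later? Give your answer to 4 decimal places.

Propagate the distribution vector 3 days from High.
After 0 days: (0.0000, 1.0000, 0.0000)
After 1 day: (0.3000, 0.3100, 0.3900)
After 2 days: (0.3153, 0.2983, 0.3864)
After 3 days: (0.3168, 0.2984, 0.3848)
P(in Surplus after 3 days) = 0.3168

0.3168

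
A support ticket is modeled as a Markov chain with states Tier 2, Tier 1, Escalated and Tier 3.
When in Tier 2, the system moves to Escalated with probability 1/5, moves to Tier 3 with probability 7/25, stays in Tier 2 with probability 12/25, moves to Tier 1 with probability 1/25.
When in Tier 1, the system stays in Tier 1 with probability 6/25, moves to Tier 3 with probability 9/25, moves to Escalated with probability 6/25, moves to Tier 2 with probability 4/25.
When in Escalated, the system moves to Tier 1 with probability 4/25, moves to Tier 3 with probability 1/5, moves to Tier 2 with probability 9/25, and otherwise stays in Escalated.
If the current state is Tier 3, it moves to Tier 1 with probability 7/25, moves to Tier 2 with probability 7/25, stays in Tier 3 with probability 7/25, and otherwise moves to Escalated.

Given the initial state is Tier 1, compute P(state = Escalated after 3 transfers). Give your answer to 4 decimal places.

Propagate the distribution vector 3 transfers from Tier 1.
After 0 transfers: (0.0000, 1.0000, 0.0000, 0.0000)
After 1 transfer: (0.1600, 0.2400, 0.2400, 0.3600)
After 2 transfers: (0.3024, 0.2032, 0.2144, 0.2800)
After 3 transfers: (0.3332, 0.1736, 0.2141, 0.2791)
P(in Escalated after 3 transfers) = 0.2141

0.2141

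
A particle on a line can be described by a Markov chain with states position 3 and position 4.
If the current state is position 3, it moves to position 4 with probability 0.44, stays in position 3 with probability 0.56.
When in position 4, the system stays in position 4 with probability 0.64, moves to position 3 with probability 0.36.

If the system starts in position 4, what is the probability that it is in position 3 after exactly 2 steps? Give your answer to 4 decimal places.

Sum over the intermediate state after 1 step:
P = P(position 4→position 3)·P(position 3→position 3) + P(position 4→position 4)·P(position 4→position 3)
  = 0.36×0.56 + 0.64×0.36
  = 0.2016 + 0.2304 = 0.4320

0.4320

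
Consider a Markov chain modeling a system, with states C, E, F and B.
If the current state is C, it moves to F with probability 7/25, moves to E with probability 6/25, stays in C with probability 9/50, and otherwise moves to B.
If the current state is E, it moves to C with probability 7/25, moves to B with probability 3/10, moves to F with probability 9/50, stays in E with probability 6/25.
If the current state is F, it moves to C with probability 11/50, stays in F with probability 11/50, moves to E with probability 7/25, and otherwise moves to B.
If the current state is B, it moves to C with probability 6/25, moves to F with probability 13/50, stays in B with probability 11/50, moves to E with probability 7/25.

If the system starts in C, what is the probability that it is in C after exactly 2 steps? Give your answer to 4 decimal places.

0.2332

Propagate the distribution vector 2 steps from C.
After 0 steps: (1.0000, 0.0000, 0.0000, 0.0000)
After 1 step: (0.1800, 0.2400, 0.2800, 0.3000)
After 2 steps: (0.2332, 0.2632, 0.2332, 0.2704)
P(in C after 2 steps) = 0.2332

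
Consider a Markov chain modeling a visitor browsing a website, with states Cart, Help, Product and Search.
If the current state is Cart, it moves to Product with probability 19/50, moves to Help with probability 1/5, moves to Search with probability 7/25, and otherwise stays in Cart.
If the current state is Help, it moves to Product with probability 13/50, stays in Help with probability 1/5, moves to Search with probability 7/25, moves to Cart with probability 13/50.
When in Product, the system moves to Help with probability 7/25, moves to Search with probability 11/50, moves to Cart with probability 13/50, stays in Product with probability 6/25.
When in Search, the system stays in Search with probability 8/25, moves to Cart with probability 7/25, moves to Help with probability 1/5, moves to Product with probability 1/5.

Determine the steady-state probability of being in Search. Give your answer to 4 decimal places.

Let the stationary distribution be π with π = πP and π_1 + π_2 + π_3 + π_4 = 1.
π_1 = 0.14·π_1 + 0.26·π_2 + 0.26·π_3 + 0.28·π_4
π_2 = 0.2·π_1 + 0.2·π_2 + 0.28·π_3 + 0.2·π_4
π_3 = 0.38·π_1 + 0.26·π_2 + 0.24·π_3 + 0.2·π_4
Solving with the normalization constraint gives π = (0.2371, 0.2213, 0.2666, 0.2750).
So the stationary probability of Search is 0.2750.

0.2750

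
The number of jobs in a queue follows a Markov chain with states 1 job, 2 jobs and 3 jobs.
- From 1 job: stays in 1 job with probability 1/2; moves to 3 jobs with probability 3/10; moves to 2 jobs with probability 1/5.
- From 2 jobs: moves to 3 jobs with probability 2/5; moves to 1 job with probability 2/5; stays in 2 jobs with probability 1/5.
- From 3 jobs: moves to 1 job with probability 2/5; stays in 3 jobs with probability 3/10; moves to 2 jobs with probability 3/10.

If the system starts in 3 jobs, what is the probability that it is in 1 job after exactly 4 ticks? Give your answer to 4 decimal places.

Propagate the distribution vector 4 ticks from 3 jobs.
After 0 ticks: (0.0000, 0.0000, 1.0000)
After 1 tick: (0.4000, 0.3000, 0.3000)
After 2 ticks: (0.4400, 0.2300, 0.3300)
After 3 ticks: (0.4440, 0.2330, 0.3230)
After 4 ticks: (0.4444, 0.2323, 0.3233)
P(in 1 job after 4 ticks) = 0.4444

0.4444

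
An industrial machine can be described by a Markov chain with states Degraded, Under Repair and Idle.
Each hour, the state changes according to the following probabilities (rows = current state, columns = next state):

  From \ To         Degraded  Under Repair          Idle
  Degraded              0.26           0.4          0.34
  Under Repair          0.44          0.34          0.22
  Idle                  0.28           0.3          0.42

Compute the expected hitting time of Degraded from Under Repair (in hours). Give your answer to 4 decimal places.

Let t(s) be the expected number of hours to first reach Degraded from state s, with t(Degraded) = 0. Conditioning on the first hour:
t(Under Repair) = 1 + 0.34·t(Under Repair) + 0.22·t(Idle)
t(Idle) = 1 + 0.3·t(Under Repair) + 0.42·t(Idle)
Solving: t(Under Repair) = 2.5253, t(Idle) = 3.0303.
Expected hours from Under Repair to Degraded: 2.5253.

2.5253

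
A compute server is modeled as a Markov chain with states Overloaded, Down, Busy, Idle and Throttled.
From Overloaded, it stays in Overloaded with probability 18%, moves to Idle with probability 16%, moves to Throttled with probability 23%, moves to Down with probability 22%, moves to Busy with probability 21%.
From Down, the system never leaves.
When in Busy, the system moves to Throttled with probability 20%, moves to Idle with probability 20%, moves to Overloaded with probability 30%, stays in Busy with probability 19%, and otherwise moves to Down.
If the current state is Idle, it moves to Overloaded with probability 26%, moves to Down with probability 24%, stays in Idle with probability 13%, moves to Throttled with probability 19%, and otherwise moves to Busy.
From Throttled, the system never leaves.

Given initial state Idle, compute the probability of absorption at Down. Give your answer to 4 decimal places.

0.5105

Let h(s) be the probability of absorption at Down starting from transient state s. Then h(Down) = 1 and h(Throttled) = 0. By first-step analysis:
h(Overloaded) = 0.18·h(Overloaded) + 0.22·1 + 0.21·h(Busy) + 0.16·h(Idle) + 0.23·0
h(Busy) = 0.3·h(Overloaded) + 0.11·1 + 0.19·h(Busy) + 0.2·h(Idle) + 0.2·0
h(Idle) = 0.26·h(Overloaded) + 0.24·1 + 0.18·h(Busy) + 0.13·h(Idle) + 0.19·0
Solving: h(Overloaded) = 0.4805, h(Busy) = 0.4398, h(Idle) = 0.5105.
Starting from Idle, the probability is 0.5105.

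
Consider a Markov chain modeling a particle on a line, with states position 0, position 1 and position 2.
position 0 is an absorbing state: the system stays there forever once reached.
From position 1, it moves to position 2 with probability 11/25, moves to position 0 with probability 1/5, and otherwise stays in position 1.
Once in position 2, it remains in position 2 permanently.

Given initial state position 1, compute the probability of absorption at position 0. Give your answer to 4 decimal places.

Let h(s) be the probability of absorption at position 0 starting from transient state s. Then h(position 0) = 1 and h(position 2) = 0. By first-step analysis:
h(position 1) = 0.2·1 + 0.36·h(position 1) + 0.44·0
Solving: h(position 1) = 0.3125.
Starting from position 1, the probability is 0.3125.

0.3125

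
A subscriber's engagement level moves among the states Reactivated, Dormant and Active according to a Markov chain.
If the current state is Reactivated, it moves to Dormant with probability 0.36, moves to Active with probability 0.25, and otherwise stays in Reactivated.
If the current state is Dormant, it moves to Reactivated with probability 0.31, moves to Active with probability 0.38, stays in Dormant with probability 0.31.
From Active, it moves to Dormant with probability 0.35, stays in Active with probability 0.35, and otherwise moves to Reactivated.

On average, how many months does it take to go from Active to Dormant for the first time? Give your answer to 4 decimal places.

2.8305

Let t(s) be the expected number of months to first reach Dormant from state s, with t(Dormant) = 0. Conditioning on the first month:
t(Reactivated) = 1 + 0.39·t(Reactivated) + 0.25·t(Active)
t(Active) = 1 + 0.3·t(Reactivated) + 0.35·t(Active)
Solving: t(Reactivated) = 2.7994, t(Active) = 2.8305.
Expected months from Active to Dormant: 2.8305.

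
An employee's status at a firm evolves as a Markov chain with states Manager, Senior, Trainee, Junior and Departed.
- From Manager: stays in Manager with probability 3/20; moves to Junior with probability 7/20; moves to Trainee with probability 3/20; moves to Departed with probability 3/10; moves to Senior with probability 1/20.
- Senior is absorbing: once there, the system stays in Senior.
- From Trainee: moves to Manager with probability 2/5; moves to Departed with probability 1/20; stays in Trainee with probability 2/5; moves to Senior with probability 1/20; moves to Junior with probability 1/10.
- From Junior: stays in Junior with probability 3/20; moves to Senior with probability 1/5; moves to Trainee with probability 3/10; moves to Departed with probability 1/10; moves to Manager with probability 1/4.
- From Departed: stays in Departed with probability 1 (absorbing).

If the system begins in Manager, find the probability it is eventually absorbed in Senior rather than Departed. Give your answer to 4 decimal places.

Let h(s) be the probability of absorption at Senior starting from transient state s. Then h(Senior) = 1 and h(Departed) = 0. By first-step analysis:
h(Manager) = 0.15·h(Manager) + 0.05·1 + 0.15·h(Trainee) + 0.35·h(Junior) + 0.3·0
h(Trainee) = 0.4·h(Manager) + 0.05·1 + 0.4·h(Trainee) + 0.1·h(Junior) + 0.05·0
h(Junior) = 0.25·h(Manager) + 0.2·1 + 0.3·h(Trainee) + 0.15·h(Junior) + 0.1·0
Solving: h(Manager) = 0.3116, h(Trainee) = 0.3671, h(Junior) = 0.4565.
Starting from Manager, the probability is 0.3116.

0.3116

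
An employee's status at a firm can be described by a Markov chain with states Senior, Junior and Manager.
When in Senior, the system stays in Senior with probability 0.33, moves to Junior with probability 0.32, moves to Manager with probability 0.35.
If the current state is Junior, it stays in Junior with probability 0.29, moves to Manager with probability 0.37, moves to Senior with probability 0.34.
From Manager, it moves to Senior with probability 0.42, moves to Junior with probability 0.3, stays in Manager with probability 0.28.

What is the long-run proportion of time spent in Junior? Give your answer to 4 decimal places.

0.3042

Let the stationary distribution be π with π = πP and π_1 + π_2 + π_3 = 1.
π_1 = 0.33·π_1 + 0.34·π_2 + 0.42·π_3
π_2 = 0.32·π_1 + 0.29·π_2 + 0.3·π_3
Solving with the normalization constraint gives π = (0.3630, 0.3042, 0.3328).
So the stationary probability of Junior is 0.3042.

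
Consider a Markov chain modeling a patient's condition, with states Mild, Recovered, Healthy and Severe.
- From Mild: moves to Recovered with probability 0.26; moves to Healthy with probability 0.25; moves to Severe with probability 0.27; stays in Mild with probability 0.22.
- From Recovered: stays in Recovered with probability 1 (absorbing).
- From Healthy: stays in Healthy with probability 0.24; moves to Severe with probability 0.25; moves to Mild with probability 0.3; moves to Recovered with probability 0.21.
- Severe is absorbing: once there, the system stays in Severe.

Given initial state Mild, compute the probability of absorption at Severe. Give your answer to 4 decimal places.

Let h(s) be the probability of absorption at Severe starting from transient state s. Then h(Severe) = 1 and h(Recovered) = 0. By first-step analysis:
h(Mild) = 0.22·h(Mild) + 0.26·0 + 0.25·h(Healthy) + 0.27·1
h(Healthy) = 0.3·h(Mild) + 0.21·0 + 0.24·h(Healthy) + 0.25·1
Solving: h(Mild) = 0.5170, h(Healthy) = 0.5330.
Starting from Mild, the probability is 0.5170.

0.5170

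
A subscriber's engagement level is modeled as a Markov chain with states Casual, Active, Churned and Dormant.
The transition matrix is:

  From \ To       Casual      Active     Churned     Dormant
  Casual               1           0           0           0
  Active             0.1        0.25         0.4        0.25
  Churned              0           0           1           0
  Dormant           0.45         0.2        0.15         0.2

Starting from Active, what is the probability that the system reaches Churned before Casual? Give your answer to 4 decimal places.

0.6500

Let h(s) be the probability of absorption at Churned starting from transient state s. Then h(Churned) = 1 and h(Casual) = 0. By first-step analysis:
h(Active) = 0.1·0 + 0.25·h(Active) + 0.4·1 + 0.25·h(Dormant)
h(Dormant) = 0.45·0 + 0.2·h(Active) + 0.15·1 + 0.2·h(Dormant)
Solving: h(Active) = 0.6500, h(Dormant) = 0.3500.
Starting from Active, the probability is 0.6500.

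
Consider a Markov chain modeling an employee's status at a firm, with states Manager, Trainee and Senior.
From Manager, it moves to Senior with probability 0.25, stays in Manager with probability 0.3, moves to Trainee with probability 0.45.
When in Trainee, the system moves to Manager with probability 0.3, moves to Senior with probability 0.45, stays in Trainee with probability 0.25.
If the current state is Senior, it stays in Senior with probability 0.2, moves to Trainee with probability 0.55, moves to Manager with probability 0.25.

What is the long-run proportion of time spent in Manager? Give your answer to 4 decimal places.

Let the stationary distribution be π with π = πP and π_1 + π_2 + π_3 = 1.
π_1 = 0.3·π_1 + 0.3·π_2 + 0.25·π_3
π_2 = 0.45·π_1 + 0.25·π_2 + 0.55·π_3
Solving with the normalization constraint gives π = (0.2843, 0.4012, 0.3145).
So the stationary probability of Manager is 0.2843.

0.2843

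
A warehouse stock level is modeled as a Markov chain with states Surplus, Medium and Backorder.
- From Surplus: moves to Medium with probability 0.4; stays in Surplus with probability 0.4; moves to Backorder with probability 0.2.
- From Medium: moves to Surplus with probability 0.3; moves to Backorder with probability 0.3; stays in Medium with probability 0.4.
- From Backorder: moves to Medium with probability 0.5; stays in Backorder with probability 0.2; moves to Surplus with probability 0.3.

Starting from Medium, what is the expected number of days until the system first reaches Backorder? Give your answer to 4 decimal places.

3.7500

Let t(s) be the expected number of days to first reach Backorder from state s, with t(Backorder) = 0. Conditioning on the first day:
t(Surplus) = 1 + 0.4·t(Surplus) + 0.4·t(Medium)
t(Medium) = 1 + 0.3·t(Surplus) + 0.4·t(Medium)
Solving: t(Surplus) = 4.1667, t(Medium) = 3.7500.
Expected days from Medium to Backorder: 3.7500.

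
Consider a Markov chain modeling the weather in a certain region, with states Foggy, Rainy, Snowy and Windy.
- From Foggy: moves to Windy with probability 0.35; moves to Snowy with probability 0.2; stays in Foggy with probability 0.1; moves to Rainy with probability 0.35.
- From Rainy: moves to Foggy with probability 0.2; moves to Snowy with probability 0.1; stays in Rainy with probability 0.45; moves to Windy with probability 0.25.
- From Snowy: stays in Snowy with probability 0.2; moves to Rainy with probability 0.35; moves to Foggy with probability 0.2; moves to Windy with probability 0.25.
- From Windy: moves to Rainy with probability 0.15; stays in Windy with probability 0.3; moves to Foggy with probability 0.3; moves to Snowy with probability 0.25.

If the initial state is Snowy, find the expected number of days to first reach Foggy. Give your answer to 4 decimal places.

Let t(s) be the expected number of days to first reach Foggy from state s, with t(Foggy) = 0. Conditioning on the first day:
t(Rainy) = 1 + 0.45·t(Rainy) + 0.1·t(Snowy) + 0.25·t(Windy)
t(Snowy) = 1 + 0.35·t(Rainy) + 0.2·t(Snowy) + 0.25·t(Windy)
t(Windy) = 1 + 0.15·t(Rainy) + 0.25·t(Snowy) + 0.3·t(Windy)
Solving: t(Rainy) = 4.4186, t(Snowy) = 4.4186, t(Windy) = 3.9535.
Expected days from Snowy to Foggy: 4.4186.

4.4186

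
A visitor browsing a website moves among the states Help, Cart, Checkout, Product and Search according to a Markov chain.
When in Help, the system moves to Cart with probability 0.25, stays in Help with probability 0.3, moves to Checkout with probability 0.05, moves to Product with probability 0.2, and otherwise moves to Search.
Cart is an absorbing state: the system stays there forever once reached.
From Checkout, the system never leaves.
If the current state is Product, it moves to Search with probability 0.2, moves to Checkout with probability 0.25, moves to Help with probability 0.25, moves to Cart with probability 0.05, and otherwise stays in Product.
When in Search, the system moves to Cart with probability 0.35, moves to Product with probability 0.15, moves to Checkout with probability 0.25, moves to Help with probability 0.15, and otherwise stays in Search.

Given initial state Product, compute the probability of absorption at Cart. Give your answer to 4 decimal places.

0.4325

Let h(s) be the probability of absorption at Cart starting from transient state s. Then h(Cart) = 1 and h(Checkout) = 0. By first-step analysis:
h(Help) = 0.3·h(Help) + 0.25·1 + 0.05·0 + 0.2·h(Product) + 0.2·h(Search)
h(Product) = 0.25·h(Help) + 0.05·1 + 0.25·0 + 0.25·h(Product) + 0.2·h(Search)
h(Search) = 0.15·h(Help) + 0.35·1 + 0.25·0 + 0.15·h(Product) + 0.1·h(Search)
Solving: h(Help) = 0.6430, h(Product) = 0.4325, h(Search) = 0.5682.
Starting from Product, the probability is 0.4325.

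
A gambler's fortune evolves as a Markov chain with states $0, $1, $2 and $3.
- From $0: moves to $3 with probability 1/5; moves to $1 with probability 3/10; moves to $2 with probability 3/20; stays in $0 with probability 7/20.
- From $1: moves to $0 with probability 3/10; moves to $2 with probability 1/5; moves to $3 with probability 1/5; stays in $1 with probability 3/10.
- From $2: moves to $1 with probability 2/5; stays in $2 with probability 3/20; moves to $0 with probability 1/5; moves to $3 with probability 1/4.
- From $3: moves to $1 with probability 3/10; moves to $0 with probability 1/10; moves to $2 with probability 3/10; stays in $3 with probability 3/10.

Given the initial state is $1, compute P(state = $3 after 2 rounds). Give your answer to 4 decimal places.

0.2300

Propagate the distribution vector 2 rounds from $1.
After 0 rounds: (0.0000, 1.0000, 0.0000, 0.0000)
After 1 round: (0.3000, 0.3000, 0.2000, 0.2000)
After 2 rounds: (0.2550, 0.3200, 0.1950, 0.2300)
P(in $3 after 2 rounds) = 0.2300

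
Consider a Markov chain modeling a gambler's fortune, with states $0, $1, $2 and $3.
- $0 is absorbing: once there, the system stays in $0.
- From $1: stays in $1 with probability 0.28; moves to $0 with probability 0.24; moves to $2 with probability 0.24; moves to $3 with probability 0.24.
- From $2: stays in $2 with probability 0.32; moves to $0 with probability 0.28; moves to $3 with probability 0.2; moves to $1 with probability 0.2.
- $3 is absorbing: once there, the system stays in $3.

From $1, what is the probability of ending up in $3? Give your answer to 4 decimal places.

0.4783

Let h(s) be the probability of absorption at $3 starting from transient state s. Then h($3) = 1 and h($0) = 0. By first-step analysis:
h($1) = 0.24·0 + 0.28·h($1) + 0.24·h($2) + 0.24·1
h($2) = 0.28·0 + 0.2·h($1) + 0.32·h($2) + 0.2·1
Solving: h($1) = 0.4783, h($2) = 0.4348.
Starting from $1, the probability is 0.4783.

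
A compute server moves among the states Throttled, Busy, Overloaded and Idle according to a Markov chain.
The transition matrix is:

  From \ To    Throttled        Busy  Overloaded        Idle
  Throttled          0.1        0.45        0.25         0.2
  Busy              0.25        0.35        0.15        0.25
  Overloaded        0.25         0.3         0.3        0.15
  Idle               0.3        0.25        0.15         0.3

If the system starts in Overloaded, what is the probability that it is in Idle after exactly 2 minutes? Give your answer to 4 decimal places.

Propagate the distribution vector 2 minutes from Overloaded.
After 0 minutes: (0.0000, 0.0000, 1.0000, 0.0000)
After 1 minute: (0.2500, 0.3000, 0.3000, 0.1500)
After 2 minutes: (0.2200, 0.3450, 0.2200, 0.2150)
P(in Idle after 2 minutes) = 0.2150

0.2150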